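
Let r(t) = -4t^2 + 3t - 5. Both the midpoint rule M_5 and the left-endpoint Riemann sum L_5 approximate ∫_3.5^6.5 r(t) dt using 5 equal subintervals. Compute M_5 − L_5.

-32.22

M_5 = -278.64.
L_5 = -246.42.
M_5 − L_5 = -32.22.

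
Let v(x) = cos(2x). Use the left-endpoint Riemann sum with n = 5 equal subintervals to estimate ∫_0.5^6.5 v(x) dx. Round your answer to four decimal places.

-0.3186

Δx = (6.5 − 0.5)/5 = 1.2.
Left endpoints: 0.5, 1.7, 2.9, 4.1, 5.3.
v(0.5) ≈ 0.5403, v(1.7) ≈ -0.9668, v(2.9) ≈ 0.8855, v(4.1) ≈ -0.3392, v(5.3) ≈ -0.3853.
Sum = Δx · [v(0.5) + v(1.7) + v(2.9) + v(4.1) + v(5.3)].
Sum ≈ -0.3186.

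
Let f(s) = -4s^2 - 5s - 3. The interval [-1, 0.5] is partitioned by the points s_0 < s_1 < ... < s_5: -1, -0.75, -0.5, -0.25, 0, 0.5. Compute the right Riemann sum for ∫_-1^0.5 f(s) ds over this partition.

Subinterval widths: 0.25, 0.25, 0.25, 0.25, 0.5.
Right endpoints: -0.75, -0.5, -0.25, 0, 0.5.
f(-0.75) = -1.5, f(-0.5) = -1.5, f(-0.25) = -2, f(0) = -3, f(0.5) = -6.5.
Sum = Σ Δs_i · f(s_i).
Sum = -5.25.

-5.25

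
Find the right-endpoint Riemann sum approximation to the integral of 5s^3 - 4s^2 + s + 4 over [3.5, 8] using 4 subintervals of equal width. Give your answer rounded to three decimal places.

5634.378

Δs = (8 − 3.5)/4 = 1.125.
Right endpoints: 4.625, 5.75, 6.875, 8.
f(4.625) = 213873/512, f(5.75) = 828.046875, f(6.875) = 740643/512, f(8) = 2316.
Sum = Δs · [f(4.625) + f(5.75) + f(6.875) + f(8)].
Sum ≈ 5634.378.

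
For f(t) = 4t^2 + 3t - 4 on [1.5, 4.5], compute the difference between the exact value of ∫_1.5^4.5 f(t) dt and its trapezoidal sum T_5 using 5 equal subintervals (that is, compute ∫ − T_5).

Exact integral: ∫_1.5^4.5 f(t) dt = 132.
T_5 = 132.72.
Error = 132 − 132.72 = -0.72.

-0.72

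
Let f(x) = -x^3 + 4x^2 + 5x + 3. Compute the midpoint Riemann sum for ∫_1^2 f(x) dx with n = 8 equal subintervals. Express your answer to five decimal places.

Δx = (2 − 1)/8 = 0.125.
Midpoints: 1.0625, 1.1875, 1.3125, 1.4375, 1.5625, 1.6875, 1.8125, 1.9375.
f(1.0625) = 47631/4096, f(1.1875) = 52853/4096, f(1.3125) = 58131/4096, f(1.4375) = 63417/4096, f(1.5625) = 68663/4096, f(1.6875) = 73821/4096, f(1.8125) = 78843/4096, f(1.9375) = 83681/4096.
Sum = Δx · [f(1.0625) + f(1.1875) + f(1.3125) + ...].
Sum ≈ 16.08398.

16.08398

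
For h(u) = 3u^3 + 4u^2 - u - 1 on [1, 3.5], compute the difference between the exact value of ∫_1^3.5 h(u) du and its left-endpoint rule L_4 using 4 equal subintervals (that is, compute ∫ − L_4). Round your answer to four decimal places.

48.5921

Exact integral: ∫_1^3.5 h(u) du ≈ 159.505208.
L_4 ≈ 110.913086.
Error ≈ 159.505208 − 110.913086 ≈ 48.5921.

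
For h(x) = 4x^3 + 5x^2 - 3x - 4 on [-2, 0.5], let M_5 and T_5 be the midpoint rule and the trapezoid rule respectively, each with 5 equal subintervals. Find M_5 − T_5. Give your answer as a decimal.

0.625

M_5 = -6.5625.
T_5 = -7.1875.
M_5 − T_5 = 0.625.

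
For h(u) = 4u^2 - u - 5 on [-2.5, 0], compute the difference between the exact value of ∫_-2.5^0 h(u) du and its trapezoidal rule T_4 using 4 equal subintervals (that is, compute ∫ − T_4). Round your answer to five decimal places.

Exact integral: ∫_-2.5^0 h(u) du ≈ 11.4583333.
T_4 = 12.109375.
Error ≈ 11.4583333 − 12.109375 ≈ -0.65104.

-0.65104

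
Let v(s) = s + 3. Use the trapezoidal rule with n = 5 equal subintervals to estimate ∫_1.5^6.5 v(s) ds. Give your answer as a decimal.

Δs = (6.5 − 1.5)/5 = 1.
v(1.5) = 4.5, v(2.5) = 5.5, v(3.5) = 6.5, v(4.5) = 7.5, v(5.5) = 8.5, v(6.5) = 9.5.
T_5 = (Δs/2)·[v(s_0) + 2v(s_1) + ... + 2v(s_{4}) + v(s_5)].
Sum = 35.

35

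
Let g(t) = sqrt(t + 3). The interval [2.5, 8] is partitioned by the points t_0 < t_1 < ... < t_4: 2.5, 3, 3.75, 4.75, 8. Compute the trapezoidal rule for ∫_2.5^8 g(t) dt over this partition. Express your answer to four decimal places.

Subinterval widths: 0.5, 0.75, 1, 3.25.
g(2.5) ≈ 2.3452, g(3) ≈ 2.4495, g(3.75) ≈ 2.5981, g(4.75) ≈ 2.7839, g(8) ≈ 3.3166.
On each subinterval the trapezoid contributes (Δt_i/2)·[g(t_{i-1}) + g(t_i)].
Sum ≈ 15.6958.

15.6958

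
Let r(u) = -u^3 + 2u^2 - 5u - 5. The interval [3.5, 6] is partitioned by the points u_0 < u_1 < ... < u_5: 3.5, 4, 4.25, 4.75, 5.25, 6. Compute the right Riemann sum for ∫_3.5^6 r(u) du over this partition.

Subinterval widths: 0.5, 0.25, 0.5, 0.5, 0.75.
Right endpoints: 4, 4.25, 4.75, 5.25, 6.
r(4) = -57, r(4.25) = -66.890625, r(4.75) = -90.796875, r(5.25) = -120.828125, r(6) = -179.
Sum = Σ Δu_i · r(u_i).
Sum = -285.28515625.

-285.28515625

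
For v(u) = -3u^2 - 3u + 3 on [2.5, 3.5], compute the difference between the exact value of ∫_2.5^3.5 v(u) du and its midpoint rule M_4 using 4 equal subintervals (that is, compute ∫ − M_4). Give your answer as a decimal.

Exact integral: ∫_2.5^3.5 v(u) du = -33.25.
M_4 = -33.234375.
Error = -33.25 − (-33.234375) = -0.015625.

-0.015625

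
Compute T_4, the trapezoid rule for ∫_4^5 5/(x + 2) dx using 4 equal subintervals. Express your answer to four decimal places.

0.7709

Δx = (5 − 4)/4 = 0.25.
f(4) = 5/6, f(4.25) = 0.8, f(4.5) = 10/13, f(4.75) = 20/27, f(5) = 5/7.
T_4 = (Δx/2)·[f(x_0) + 2f(x_1) + 2f(x_2) + 2f(x_3) + f(x_4)].
Sum ≈ 0.7709.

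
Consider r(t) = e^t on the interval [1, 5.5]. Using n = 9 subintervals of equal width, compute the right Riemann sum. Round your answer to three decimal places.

307.487

Δt = (5.5 − 1)/9 = 0.5.
Right endpoints: 1.5, 2, 2.5, 3, 3.5, 4, 4.5, 5, 5.5.
r(1.5) ≈ 4.482, r(2) ≈ 7.389, r(2.5) ≈ 12.182, r(3) ≈ 20.086, r(3.5) ≈ 33.115, r(4) ≈ 54.598, r(4.5) ≈ 90.017, r(5) ≈ 148.413, r(5.5) ≈ 244.692.
Sum = Δt · [r(1.5) + r(2) + r(2.5) + ...].
Sum ≈ 307.487.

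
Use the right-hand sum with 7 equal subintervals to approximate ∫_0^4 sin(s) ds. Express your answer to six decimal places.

1.392170

Δs = (4 − 0)/7 = 4/7.
Right endpoints: 4/7, 8/7, 12/7, 16/7, 20/7, 24/7, 4.
f(4/7) ≈ 0.540834, f(8/7) ≈ 0.909823, f(12/7) ≈ 0.989723, f(16/7) ≈ 0.755147, f(20/7) ≈ 0.280629, f(24/7) ≈ -0.283056, f(4) ≈ -0.756802.
Sum = Δs · [f(4/7) + f(8/7) + f(12/7) + ...].
Sum ≈ 1.392170.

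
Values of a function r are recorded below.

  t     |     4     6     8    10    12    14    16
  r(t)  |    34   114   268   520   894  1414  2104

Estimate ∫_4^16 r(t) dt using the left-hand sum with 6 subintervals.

Δt = 2.
Sum = 2·[34 + 114 + 268 + 520 + 894 + 1414] = 6488.

6488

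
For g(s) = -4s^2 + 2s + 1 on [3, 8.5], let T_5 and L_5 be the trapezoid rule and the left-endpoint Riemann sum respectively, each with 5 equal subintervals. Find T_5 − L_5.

-133.1

T_5 = -718.52.
L_5 = -585.42.
T_5 − L_5 = -133.1.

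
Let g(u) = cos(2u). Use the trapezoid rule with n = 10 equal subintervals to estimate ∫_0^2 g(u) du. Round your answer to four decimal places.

-0.3733

Δu = (2 − 0)/10 = 0.2.
g(0) ≈ 1.0000, g(0.2) ≈ 0.9211, g(0.4) ≈ 0.6967, g(0.6) ≈ 0.3624, g(0.8) ≈ -0.0292, g(1) ≈ -0.4161, g(1.2) ≈ -0.7374, g(1.4) ≈ -0.9422, g(1.6) ≈ -0.9983, g(1.8) ≈ -0.8968, g(2) ≈ -0.6536.
T_10 = (Δu/2)·[g(u_0) + 2g(u_1) + ... + 2g(u_{9}) + g(u_10)].
Sum ≈ -0.3733.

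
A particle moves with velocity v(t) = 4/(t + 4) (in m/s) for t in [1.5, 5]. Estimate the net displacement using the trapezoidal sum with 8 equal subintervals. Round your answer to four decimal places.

Δt = (5 − 1.5)/8 = 0.4375.
v(1.5) = 8/11, v(1.9375) = 64/95, v(2.375) = 32/51, v(2.8125) = 64/109, v(3.25) = 16/29, v(3.6875) = 64/123, v(4.125) = 32/65, v(4.5625) = 64/137, v(5) = 4/9.
T_8 = (Δt/2)·[v(t_0) + 2v(t_1) + ... + 2v(t_{7}) + v(t_8)].
Sum ≈ 1.9712.

1.9712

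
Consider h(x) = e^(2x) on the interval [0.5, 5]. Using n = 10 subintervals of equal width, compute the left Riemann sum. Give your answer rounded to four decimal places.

6789.9872

Δx = (5 − 0.5)/10 = 0.45.
Left endpoints: 0.5, 0.95, 1.4, 1.85, 2.3, 2.75, 3.2, 3.65, 4.1, 4.55.
h(0.5) ≈ 2.7183, h(0.95) ≈ 6.6859, h(1.4) ≈ 16.4446, h(1.85) ≈ 40.4473, h(2.3) ≈ 99.4843, h(2.75) ≈ 244.6919, h(3.2) ≈ 601.8450, h(3.65) ≈ 1480.2999, h(4.1) ≈ 3640.9503, h(4.55) ≈ 8955.2927.
Sum = Δx · [h(0.5) + h(0.95) + h(1.4) + ...].
Sum ≈ 6789.9872.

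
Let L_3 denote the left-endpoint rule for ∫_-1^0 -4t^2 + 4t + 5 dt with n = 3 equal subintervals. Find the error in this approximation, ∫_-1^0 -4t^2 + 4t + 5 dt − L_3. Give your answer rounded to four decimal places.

1.4074

Exact integral: ∫_-1^0 f(t) dt ≈ 1.666667.
L_3 ≈ 0.259259.
Error ≈ 1.666667 − 0.259259 ≈ 1.4074.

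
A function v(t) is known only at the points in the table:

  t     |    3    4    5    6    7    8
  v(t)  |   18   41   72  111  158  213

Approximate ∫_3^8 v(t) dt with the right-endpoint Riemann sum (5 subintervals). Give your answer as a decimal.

Δt = 1.
Sum = 1·[41 + 72 + 111 + 158 + 213] = 595.

595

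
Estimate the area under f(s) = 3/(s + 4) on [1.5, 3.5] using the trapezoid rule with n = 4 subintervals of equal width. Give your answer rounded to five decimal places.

0.93142

Δs = (3.5 − 1.5)/4 = 0.5.
f(1.5) = 6/11, f(2) = 0.5, f(2.5) = 6/13, f(3) = 3/7, f(3.5) = 0.4.
T_4 = (Δs/2)·[f(s_0) + 2f(s_1) + 2f(s_2) + 2f(s_3) + f(s_4)].
Sum ≈ 0.93142.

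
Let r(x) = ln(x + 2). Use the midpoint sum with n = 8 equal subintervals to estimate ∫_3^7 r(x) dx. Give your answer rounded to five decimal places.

7.72876

Δx = (7 − 3)/8 = 0.5.
Midpoints: 3.25, 3.75, 4.25, 4.75, 5.25, 5.75, 6.25, 6.75.
r(3.25) ≈ 1.65823, r(3.75) ≈ 1.74920, r(4.25) ≈ 1.83258, r(4.75) ≈ 1.90954, r(5.25) ≈ 1.98100, r(5.75) ≈ 2.04769, r(6.25) ≈ 2.11021, r(6.75) ≈ 2.16905.
Sum = Δx · [r(3.25) + r(3.75) + r(4.25) + ...].
Sum ≈ 7.72876.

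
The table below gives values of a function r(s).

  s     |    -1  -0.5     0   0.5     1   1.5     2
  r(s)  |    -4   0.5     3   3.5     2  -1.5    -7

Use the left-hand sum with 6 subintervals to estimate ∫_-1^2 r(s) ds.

Δs = 0.5.
Sum = 0.5·[(-4) + 0.5 + 3 + 3.5 + 2 + (-1.5)] = 1.75.

1.75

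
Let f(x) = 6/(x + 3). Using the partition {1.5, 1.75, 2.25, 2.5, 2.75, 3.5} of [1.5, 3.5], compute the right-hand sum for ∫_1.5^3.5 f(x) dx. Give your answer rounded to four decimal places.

Subinterval widths: 0.25, 0.5, 0.25, 0.25, 0.75.
Right endpoints: 1.75, 2.25, 2.5, 2.75, 3.5.
f(1.75) = 24/19, f(2.25) = 8/7, f(2.5) = 12/11, f(2.75) = 24/23, f(3.5) = 12/13.
Sum = Σ Δx_i · f(x_i).
Sum ≈ 2.1131.

2.1131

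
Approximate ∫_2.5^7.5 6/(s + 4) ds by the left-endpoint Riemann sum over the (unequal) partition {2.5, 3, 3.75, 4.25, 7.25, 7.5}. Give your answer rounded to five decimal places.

3.80664

Subinterval widths: 0.5, 0.75, 0.5, 3, 0.25.
Left endpoints: 2.5, 3, 3.75, 4.25, 7.25.
f(2.5) = 12/13, f(3) = 6/7, f(3.75) = 24/31, f(4.25) = 8/11, f(7.25) = 8/15.
Sum = Σ Δs_i · f(s_i).
Sum ≈ 3.80664.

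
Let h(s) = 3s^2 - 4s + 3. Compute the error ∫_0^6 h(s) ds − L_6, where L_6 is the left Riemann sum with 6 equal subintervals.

Exact integral: ∫_0^6 h(s) ds = 162.
L_6 = 123.
Error = 162 − 123 = 39.

39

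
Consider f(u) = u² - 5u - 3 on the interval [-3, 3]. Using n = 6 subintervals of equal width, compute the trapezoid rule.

Δu = (3 − (-3))/6 = 1.
f(-3) = 21, f(-2) = 11, f(-1) = 3, f(0) = -3, f(1) = -7, f(2) = -9, f(3) = -9.
T_6 = (Δu/2)·[f(u_0) + 2f(u_1) + ... + 2f(u_{5}) + f(u_6)].
Sum = 1.

1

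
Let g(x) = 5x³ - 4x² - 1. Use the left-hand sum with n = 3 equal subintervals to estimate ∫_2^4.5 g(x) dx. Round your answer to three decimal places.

Δx = (4.5 − 2)/3 = 5/6.
Left endpoints: 2, 17/6, 11/3.
g(2) = 23, g(17/6) = 17413/216, g(11/3) = 5176/27.
Sum = Δx · [g(2) + g(17/6) + g(11/3)].
Sum ≈ 246.100.

246.100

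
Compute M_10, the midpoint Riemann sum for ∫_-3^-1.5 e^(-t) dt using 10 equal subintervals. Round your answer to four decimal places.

15.5892

Δt = (-1.5 − (-3))/10 = 0.15.
Midpoints: -2.925, -2.775, -2.625, -2.475, -2.325, -2.175, -2.025, -1.875, -1.725, -1.575.
f(-2.925) ≈ 18.6342, f(-2.775) ≈ 16.0386, f(-2.625) ≈ 13.8046, f(-2.475) ≈ 11.8817, f(-2.325) ≈ 10.2267, f(-2.175) ≈ 8.8022, f(-2.025) ≈ 7.5761, f(-1.875) ≈ 6.5208, f(-1.725) ≈ 5.6125, f(-1.575) ≈ 4.8307.
Sum = Δt · [f(-2.925) + f(-2.775) + f(-2.625) + ...].
Sum ≈ 15.5892.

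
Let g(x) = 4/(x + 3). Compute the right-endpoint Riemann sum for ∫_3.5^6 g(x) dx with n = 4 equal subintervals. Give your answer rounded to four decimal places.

Δx = (6 − 3.5)/4 = 0.625.
Right endpoints: 4.125, 4.75, 5.375, 6.
g(4.125) = 32/57, g(4.75) = 16/31, g(5.375) = 32/67, g(6) = 4/9.
Sum = Δx · [g(4.125) + g(4.75) + g(5.375) + g(6)].
Sum ≈ 1.2497.

1.2497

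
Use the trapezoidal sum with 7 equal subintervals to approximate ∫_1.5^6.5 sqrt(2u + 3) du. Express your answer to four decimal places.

16.4276

Δu = (6.5 − 1.5)/7 = 5/7.
f(1.5) ≈ 2.4495, f(31/14) ≈ 2.7255, f(41/14) ≈ 2.9761, f(51/14) ≈ 3.2071, f(61/14) ≈ 3.4226, f(71/14) ≈ 3.6253, f(81/14) ≈ 3.8173, f(6.5) ≈ 4.0000.
T_7 = (Δu/2)·[f(u_0) + 2f(u_1) + ... + 2f(u_{6}) + f(u_7)].
Sum ≈ 16.4276.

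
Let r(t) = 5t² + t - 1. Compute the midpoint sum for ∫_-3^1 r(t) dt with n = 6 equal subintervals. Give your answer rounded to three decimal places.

37.926

Δt = (1 − (-3))/6 = 2/3.
Midpoints: -8/3, -2, -4/3, -2/3, 0, 2/3.
r(-8/3) = 287/9, r(-2) = 17, r(-4/3) = 59/9, r(-2/3) = 5/9, r(0) = -1, r(2/3) = 17/9.
Sum = Δt · [r(-8/3) + r(-2) + r(-4/3) + ...].
Sum ≈ 37.926.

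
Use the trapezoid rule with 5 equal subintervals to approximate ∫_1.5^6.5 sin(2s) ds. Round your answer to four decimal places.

Δs = (6.5 − 1.5)/5 = 1.
f(1.5) ≈ 0.1411, f(2.5) ≈ -0.9589, f(3.5) ≈ 0.6570, f(4.5) ≈ 0.4121, f(5.5) ≈ -1.0000, f(6.5) ≈ 0.4202.
T_5 = (Δs/2)·[f(s_0) + 2f(s_1) + ... + 2f(s_{4}) + f(s_5)].
Sum ≈ -0.6092.

-0.6092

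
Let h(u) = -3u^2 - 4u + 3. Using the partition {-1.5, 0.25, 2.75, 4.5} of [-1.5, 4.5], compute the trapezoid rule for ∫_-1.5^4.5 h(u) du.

-125.671875

Subinterval widths: 1.75, 2.5, 1.75.
h(-1.5) = 2.25, h(0.25) = 1.8125, h(2.75) = -30.6875, h(4.5) = -75.75.
On each subinterval the trapezoid contributes (Δu_i/2)·[h(u_{i-1}) + h(u_i)].
Sum = -125.671875.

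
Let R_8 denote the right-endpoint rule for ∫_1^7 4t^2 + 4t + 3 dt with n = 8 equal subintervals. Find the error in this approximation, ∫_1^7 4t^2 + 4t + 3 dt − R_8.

-83.25

Exact integral: ∫_1^7 f(t) dt = 570.
R_8 = 653.25.
Error = 570 − 653.25 = -83.25.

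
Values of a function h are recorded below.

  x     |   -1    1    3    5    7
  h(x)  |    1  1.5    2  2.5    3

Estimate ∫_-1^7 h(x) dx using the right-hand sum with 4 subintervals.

Δx = 2.
Sum = 2·[1.5 + 2 + 2.5 + 3] = 18.

18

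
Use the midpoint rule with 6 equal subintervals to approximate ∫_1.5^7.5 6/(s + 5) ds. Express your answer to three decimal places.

Δs = (7.5 − 1.5)/6 = 1.
Midpoints: 2, 3, 4, 5, 6, 7.
f(2) = 6/7, f(3) = 0.75, f(4) = 2/3, f(5) = 0.6, f(6) = 6/11, f(7) = 0.5.
Sum = Δs · [f(2) + f(3) + f(4) + ...].
Sum ≈ 3.919.

3.919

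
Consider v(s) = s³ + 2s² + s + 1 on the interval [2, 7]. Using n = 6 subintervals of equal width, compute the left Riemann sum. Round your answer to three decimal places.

Δs = (7 − 2)/6 = 5/6.
Left endpoints: 2, 17/6, 11/3, 4.5, 16/3, 37/6.
v(2) = 19, v(17/6) = 9209/216, v(11/3) = 2183/27, v(4.5) = 137.125, v(16/3) = 5803/27, v(37/6) = 68629/216.
Sum = Δs · [v(2) + v(17/6) + v(11/3) + ...].
Sum ≈ 676.887.

676.887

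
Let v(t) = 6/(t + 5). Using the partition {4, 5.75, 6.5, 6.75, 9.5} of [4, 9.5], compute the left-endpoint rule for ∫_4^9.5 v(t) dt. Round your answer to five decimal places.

Subinterval widths: 1.75, 0.75, 0.25, 2.75.
Left endpoints: 4, 5.75, 6.5, 6.75.
v(4) = 2/3, v(5.75) = 24/43, v(6.5) = 12/23, v(6.75) = 24/47.
Sum = Σ Δt_i · v(t_i).
Sum ≈ 3.11996.

3.11996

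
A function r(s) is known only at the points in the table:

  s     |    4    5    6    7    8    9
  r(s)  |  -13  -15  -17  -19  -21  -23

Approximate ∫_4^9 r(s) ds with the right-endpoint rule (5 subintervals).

Δs = 1.
Sum = 1·[(-15) + (-17) + (-19) + (-21) + (-23)] = -95.

-95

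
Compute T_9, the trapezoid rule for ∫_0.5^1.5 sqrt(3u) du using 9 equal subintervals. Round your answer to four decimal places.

1.7125

Δu = (1.5 − 0.5)/9 = 1/9.
f(0.5) ≈ 1.2247, f(11/18) ≈ 1.3540, f(13/18) ≈ 1.4720, f(5/6) ≈ 1.5811, f(17/18) ≈ 1.6833, f(19/18) ≈ 1.7795, f(7/6) ≈ 1.8708, f(23/18) ≈ 1.9579, f(25/18) ≈ 2.0412, f(1.5) ≈ 2.1213.
T_9 = (Δu/2)·[f(u_0) + 2f(u_1) + ... + 2f(u_{8}) + f(u_9)].
Sum ≈ 1.7125.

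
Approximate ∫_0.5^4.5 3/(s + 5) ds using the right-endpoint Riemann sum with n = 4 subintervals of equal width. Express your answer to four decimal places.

1.5303

Δs = (4.5 − 0.5)/4 = 1.
Right endpoints: 1.5, 2.5, 3.5, 4.5.
f(1.5) = 6/13, f(2.5) = 0.4, f(3.5) = 6/17, f(4.5) = 6/19.
Sum = Δs · [f(1.5) + f(2.5) + f(3.5) + f(4.5)].
Sum ≈ 1.5303.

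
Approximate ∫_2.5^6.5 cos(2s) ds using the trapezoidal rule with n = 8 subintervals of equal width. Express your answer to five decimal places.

Δs = (6.5 − 2.5)/8 = 0.5.
f(2.5) ≈ 0.28366, f(3) ≈ 0.96017, f(3.5) ≈ 0.75390, f(4) ≈ -0.14550, f(4.5) ≈ -0.91113, f(5) ≈ -0.83907, f(5.5) ≈ 0.00443, f(6) ≈ 0.84385, f(6.5) ≈ 0.90745.
T_8 = (Δs/2)·[f(s_0) + 2f(s_1) + ... + 2f(s_{7}) + f(s_8)].
Sum ≈ 0.63110.

0.63110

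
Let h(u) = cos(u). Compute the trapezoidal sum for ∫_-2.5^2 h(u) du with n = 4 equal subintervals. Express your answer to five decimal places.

Δu = (2 − (-2.5))/4 = 1.125.
h(-2.5) ≈ -0.80114, h(-1.375) ≈ 0.19455, h(-0.25) ≈ 0.96891, h(0.875) ≈ 0.64100, h(2) ≈ -0.41615.
T_4 = (Δu/2)·[h(u_0) + 2h(u_1) + 2h(u_2) + 2h(u_3) + h(u_4)].
Sum ≈ 1.34529.

1.34529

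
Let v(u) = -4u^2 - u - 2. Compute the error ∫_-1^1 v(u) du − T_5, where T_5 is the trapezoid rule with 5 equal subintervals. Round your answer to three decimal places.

0.213

Exact integral: ∫_-1^1 v(u) du ≈ -6.66667.
T_5 = -6.88.
Error ≈ -6.66667 − (-6.88) ≈ 0.213.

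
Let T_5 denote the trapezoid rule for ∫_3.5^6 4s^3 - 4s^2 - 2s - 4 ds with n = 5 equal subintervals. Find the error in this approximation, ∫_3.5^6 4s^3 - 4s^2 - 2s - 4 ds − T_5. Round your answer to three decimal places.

-5.521

Exact integral: ∫_3.5^6 f(s) ds ≈ 881.35417.
T_5 = 886.875.
Error ≈ 881.35417 − 886.875 ≈ -5.521.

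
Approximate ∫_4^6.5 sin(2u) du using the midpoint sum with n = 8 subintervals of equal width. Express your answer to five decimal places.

Δu = (6.5 − 4)/8 = 0.3125.
Midpoints: 4.15625, 4.46875, 4.78125, 5.09375, 5.40625, 5.71875, 6.03125, 6.34375.
f(4.15625) ≈ 0.89671, f(4.46875) ≈ 0.46822, f(4.78125) ≈ -0.13729, f(5.09375) ≈ -0.69089, f(5.40625) ≈ -0.98329, f(5.71875) ≈ -0.90393, f(6.03125) ≈ -0.48282, f(6.34375) ≈ 0.12083.
Sum = Δu · [f(4.15625) + f(4.46875) + f(4.78125) + ...].
Sum ≈ -0.53514.

-0.53514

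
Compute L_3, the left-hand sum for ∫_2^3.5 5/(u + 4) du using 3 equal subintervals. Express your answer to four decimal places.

Δu = (3.5 − 2)/3 = 0.5.
Left endpoints: 2, 2.5, 3.
f(2) = 5/6, f(2.5) = 10/13, f(3) = 5/7.
Sum = Δu · [f(2) + f(2.5) + f(3)].
Sum ≈ 1.1584.

1.1584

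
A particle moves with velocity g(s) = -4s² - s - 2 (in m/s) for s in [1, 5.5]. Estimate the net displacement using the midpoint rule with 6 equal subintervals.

Δs = (5.5 − 1)/6 = 0.75.
Midpoints: 1.375, 2.125, 2.875, 3.625, 4.375, 5.125.
g(1.375) = -10.9375, g(2.125) = -22.1875, g(2.875) = -37.9375, g(3.625) = -58.1875, g(4.375) = -82.9375, g(5.125) = -112.1875.
Sum = Δs · [g(1.375) + g(2.125) + g(2.875) + ...].
Sum = -243.28125.

-243.28125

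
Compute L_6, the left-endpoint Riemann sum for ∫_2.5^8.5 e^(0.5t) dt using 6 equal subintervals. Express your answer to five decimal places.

102.68674

Δt = (8.5 − 2.5)/6 = 1.
Left endpoints: 2.5, 3.5, 4.5, 5.5, 6.5, 7.5.
f(2.5) ≈ 3.49034, f(3.5) ≈ 5.75460, f(4.5) ≈ 9.48774, f(5.5) ≈ 15.64263, f(6.5) ≈ 25.79034, f(7.5) ≈ 42.52108.
Sum = Δt · [f(2.5) + f(3.5) + f(4.5) + ...].
Sum ≈ 102.68674.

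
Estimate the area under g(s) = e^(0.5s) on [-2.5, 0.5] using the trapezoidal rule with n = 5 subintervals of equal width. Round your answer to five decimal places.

2.00998

Δs = (0.5 − (-2.5))/5 = 0.6.
g(-2.5) ≈ 0.28650, g(-1.9) ≈ 0.38674, g(-1.3) ≈ 0.52205, g(-0.7) ≈ 0.70469, g(-0.1) ≈ 0.95123, g(0.5) ≈ 1.28403.
T_5 = (Δs/2)·[g(s_0) + 2g(s_1) + ... + 2g(s_{4}) + g(s_5)].
Sum ≈ 2.00998.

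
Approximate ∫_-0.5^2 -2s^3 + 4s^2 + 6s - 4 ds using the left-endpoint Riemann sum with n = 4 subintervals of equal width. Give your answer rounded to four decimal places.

Δs = (2 − (-0.5))/4 = 0.625.
Left endpoints: -0.5, 0.125, 0.75, 1.375.
f(-0.5) = -5.75, f(0.125) = -3.19140625, f(0.75) = 1.90625, f(1.375) = 6.61328125.
Sum = Δs · [f(-0.5) + f(0.125) + f(0.75) + f(1.375)].
Sum ≈ -0.2637.

-0.2637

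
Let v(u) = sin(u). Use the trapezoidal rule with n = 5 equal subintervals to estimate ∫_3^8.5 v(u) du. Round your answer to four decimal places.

Δu = (8.5 − 3)/5 = 1.1.
v(3) ≈ 0.1411, v(4.1) ≈ -0.8183, v(5.2) ≈ -0.8835, v(6.3) ≈ 0.0168, v(7.4) ≈ 0.8987, v(8.5) ≈ 0.7985.
T_5 = (Δu/2)·[v(u_0) + 2v(u_1) + ... + 2v(u_{4}) + v(u_5)].
Sum ≈ -0.3480.

-0.3480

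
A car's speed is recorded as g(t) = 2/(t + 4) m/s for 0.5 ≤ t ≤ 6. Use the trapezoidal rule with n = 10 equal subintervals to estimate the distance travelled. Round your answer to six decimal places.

Δt = (6 − 0.5)/10 = 0.55.
g(0.5) = 4/9, g(1.05) = 40/101, g(1.6) = 5/14, g(2.15) = 40/123, g(2.7) = 20/67, g(3.25) = 8/29, g(3.8) = 10/39, g(4.35) = 40/167, g(4.9) = 20/89, g(5.45) = 40/189, g(6) = 0.2.
T_10 = (Δt/2)·[g(t_0) + 2g(t_1) + ... + 2g(t_{9}) + g(t_10)].
Sum ≈ 1.598997.

1.598997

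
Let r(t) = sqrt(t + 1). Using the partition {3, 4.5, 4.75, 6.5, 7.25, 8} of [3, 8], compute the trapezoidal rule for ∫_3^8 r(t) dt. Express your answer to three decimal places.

12.652

Subinterval widths: 1.5, 0.25, 1.75, 0.75, 0.75.
r(3) ≈ 2.000, r(4.5) ≈ 2.345, r(4.75) ≈ 2.398, r(6.5) ≈ 2.739, r(7.25) ≈ 2.872, r(8) ≈ 3.000.
On each subinterval the trapezoid contributes (Δt_i/2)·[r(t_{i-1}) + r(t_i)].
Sum ≈ 12.652.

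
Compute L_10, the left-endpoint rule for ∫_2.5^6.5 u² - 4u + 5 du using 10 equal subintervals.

Δu = (6.5 − 2.5)/10 = 0.4.
Left endpoints: 2.5, 2.9, 3.3, 3.7, 4.1, 4.5, 4.9, 5.3, 5.7, 6.1.
f(2.5) = 1.25, f(2.9) = 1.81, f(3.3) = 2.69, f(3.7) = 3.89, f(4.1) = 5.41, f(4.5) = 7.25, f(4.9) = 9.41, f(5.3) = 11.89, f(5.7) = 14.69, f(6.1) = 17.81.
Sum = Δu · [f(2.5) + f(2.9) + f(3.3) + ...].
Sum = 30.44.

30.44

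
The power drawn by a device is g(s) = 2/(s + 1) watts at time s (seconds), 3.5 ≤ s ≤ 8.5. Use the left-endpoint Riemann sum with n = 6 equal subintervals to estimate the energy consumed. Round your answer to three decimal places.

Δs = (8.5 − 3.5)/6 = 5/6.
Left endpoints: 3.5, 13/3, 31/6, 6, 41/6, 23/3.
g(3.5) = 4/9, g(13/3) = 0.375, g(31/6) = 12/37, g(6) = 2/7, g(41/6) = 12/47, g(23/3) = 3/13.
Sum = Δs · [g(3.5) + g(13/3) + g(31/6) + ...].
Sum ≈ 1.596.

1.596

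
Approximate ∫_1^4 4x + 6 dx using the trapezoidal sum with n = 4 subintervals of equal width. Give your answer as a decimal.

48

Δx = (4 − 1)/4 = 0.75.
f(1) = 10, f(1.75) = 13, f(2.5) = 16, f(3.25) = 19, f(4) = 22.
T_4 = (Δx/2)·[f(x_0) + 2f(x_1) + 2f(x_2) + 2f(x_3) + f(x_4)].
Sum = 48.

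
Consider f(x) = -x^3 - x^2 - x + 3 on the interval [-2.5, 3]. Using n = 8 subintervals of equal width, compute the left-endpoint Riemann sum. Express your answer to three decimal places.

Δx = (3 − (-2.5))/8 = 0.6875.
Left endpoints: -2.5, -1.8125, -1.125, -0.4375, 0.25, 0.9375, 1.625, 2.3125.
f(-2.5) = 14.875, f(-1.8125) = 30645/4096, f(-1.125) = 2193/512, f(-0.4375) = 13639/4096, f(0.25) = 2.671875, f(0.9375) = 1473/4096, f(1.625) = -2845/512, f(2.3125) = -69741/4096.
Sum = Δx · [f(-2.5) + f(-1.8125) + f(-1.125) + ...].
Sum ≈ 7.162.

7.162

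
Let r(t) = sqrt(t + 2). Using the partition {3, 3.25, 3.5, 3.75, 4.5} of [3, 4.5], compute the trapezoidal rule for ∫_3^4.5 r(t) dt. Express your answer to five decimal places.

Subinterval widths: 0.25, 0.25, 0.25, 0.75.
r(3) ≈ 2.23607, r(3.25) ≈ 2.29129, r(3.5) ≈ 2.34521, r(3.75) ≈ 2.39792, r(4.5) ≈ 2.54951.
On each subinterval the trapezoid contributes (Δt_i/2)·[r(t_{i-1}) + r(t_i)].
Sum ≈ 3.59366.

3.59366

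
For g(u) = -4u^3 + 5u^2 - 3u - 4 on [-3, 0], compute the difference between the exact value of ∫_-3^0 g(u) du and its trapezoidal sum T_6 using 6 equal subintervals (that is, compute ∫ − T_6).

-2.875

Exact integral: ∫_-3^0 g(u) du = 127.5.
T_6 = 130.375.
Error = 127.5 − 130.375 = -2.875.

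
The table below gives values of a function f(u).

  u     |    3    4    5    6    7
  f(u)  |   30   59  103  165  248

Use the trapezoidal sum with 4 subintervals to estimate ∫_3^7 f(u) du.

Δu = 1.
T_4 = (1/2)·[30 + 2·59 + 2·103 + 2·165 + 248] = 466.

466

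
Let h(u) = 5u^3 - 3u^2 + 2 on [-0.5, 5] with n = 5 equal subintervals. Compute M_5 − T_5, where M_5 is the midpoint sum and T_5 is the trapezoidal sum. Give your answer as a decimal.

-51.1603125

M_5 = 649.9934375.
T_5 = 701.15375.
M_5 − T_5 = -51.1603125.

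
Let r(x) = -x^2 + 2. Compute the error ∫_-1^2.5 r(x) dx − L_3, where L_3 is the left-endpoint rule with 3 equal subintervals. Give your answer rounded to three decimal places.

-2.269

Exact integral: ∫_-1^2.5 r(x) dx ≈ 1.45833.
L_3 ≈ 3.72685.
Error ≈ 1.45833 − 3.72685 ≈ -2.269.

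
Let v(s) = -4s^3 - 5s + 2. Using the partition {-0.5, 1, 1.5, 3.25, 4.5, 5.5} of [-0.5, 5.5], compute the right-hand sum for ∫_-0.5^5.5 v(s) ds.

-1457.484375

Subinterval widths: 1.5, 0.5, 1.75, 1.25, 1.
Right endpoints: 1, 1.5, 3.25, 4.5, 5.5.
v(1) = -7, v(1.5) = -19, v(3.25) = -151.5625, v(4.5) = -385, v(5.5) = -691.
Sum = Σ Δs_i · v(s_i).
Sum = -1457.484375.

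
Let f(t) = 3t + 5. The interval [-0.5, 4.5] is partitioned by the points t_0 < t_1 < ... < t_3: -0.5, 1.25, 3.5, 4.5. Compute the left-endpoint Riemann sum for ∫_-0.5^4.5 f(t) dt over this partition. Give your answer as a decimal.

41.3125

Subinterval widths: 1.75, 2.25, 1.
Left endpoints: -0.5, 1.25, 3.5.
f(-0.5) = 3.5, f(1.25) = 8.75, f(3.5) = 15.5.
Sum = Σ Δt_i · f(t_i).
Sum = 41.3125.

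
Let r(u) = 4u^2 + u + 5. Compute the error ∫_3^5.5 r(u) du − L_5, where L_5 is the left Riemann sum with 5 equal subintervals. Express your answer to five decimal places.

21.45833

Exact integral: ∫_3^5.5 r(u) du ≈ 208.9583333.
L_5 = 187.5.
Error ≈ 208.9583333 − 187.5 ≈ 21.45833.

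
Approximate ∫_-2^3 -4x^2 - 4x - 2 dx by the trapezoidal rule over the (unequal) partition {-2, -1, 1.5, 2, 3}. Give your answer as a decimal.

-78.5

Subinterval widths: 1, 2.5, 0.5, 1.
f(-2) = -10, f(-1) = -2, f(1.5) = -17, f(2) = -26, f(3) = -50.
On each subinterval the trapezoid contributes (Δx_i/2)·[f(x_{i-1}) + f(x_i)].
Sum = -78.5.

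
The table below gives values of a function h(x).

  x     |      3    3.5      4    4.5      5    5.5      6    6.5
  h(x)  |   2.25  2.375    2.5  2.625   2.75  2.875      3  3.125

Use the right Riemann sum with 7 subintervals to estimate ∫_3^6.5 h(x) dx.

Δx = 0.5.
Sum = 0.5·[2.375 + 2.5 + 2.625 + 2.75 + 2.875 + 3 + 3.125] = 9.625.

9.625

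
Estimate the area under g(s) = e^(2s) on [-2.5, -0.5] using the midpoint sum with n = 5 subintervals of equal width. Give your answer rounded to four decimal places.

0.1758

Δs = (-0.5 − (-2.5))/5 = 0.4.
Midpoints: -2.3, -1.9, -1.5, -1.1, -0.7.
g(-2.3) ≈ 0.0101, g(-1.9) ≈ 0.0224, g(-1.5) ≈ 0.0498, g(-1.1) ≈ 0.1108, g(-0.7) ≈ 0.2466.
Sum = Δs · [g(-2.3) + g(-1.9) + g(-1.5) + g(-1.1) + g(-0.7)].
Sum ≈ 0.1758.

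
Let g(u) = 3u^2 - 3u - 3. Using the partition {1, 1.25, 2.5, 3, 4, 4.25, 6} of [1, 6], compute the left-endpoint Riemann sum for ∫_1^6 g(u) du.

Subinterval widths: 0.25, 1.25, 0.5, 1, 0.25, 1.75.
Left endpoints: 1, 1.25, 2.5, 3, 4, 4.25.
g(1) = -3, g(1.25) = -2.0625, g(2.5) = 8.25, g(3) = 15, g(4) = 33, g(4.25) = 38.4375.
Sum = Σ Δu_i · g(u_i).
Sum = 91.3125.

91.3125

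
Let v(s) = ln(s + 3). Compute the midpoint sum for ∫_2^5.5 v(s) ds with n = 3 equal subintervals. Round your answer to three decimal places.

Δs = (5.5 − 2)/3 = 7/6.
Midpoints: 31/12, 3.75, 59/12.
v(31/12) ≈ 1.720, v(3.75) ≈ 1.910, v(59/12) ≈ 2.069.
Sum = Δs · [v(31/12) + v(3.75) + v(59/12)].
Sum ≈ 6.648.

6.648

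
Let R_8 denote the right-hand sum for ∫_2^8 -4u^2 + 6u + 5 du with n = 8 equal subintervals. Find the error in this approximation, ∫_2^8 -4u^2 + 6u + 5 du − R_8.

Exact integral: ∫_2^8 f(u) du = -462.
R_8 = -540.75.
Error = -462 − (-540.75) = 78.75.

78.75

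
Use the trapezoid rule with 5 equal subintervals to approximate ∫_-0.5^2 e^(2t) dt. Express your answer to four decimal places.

Δt = (2 − (-0.5))/5 = 0.5.
f(-0.5) ≈ 0.3679, f(0) ≈ 1.0000, f(0.5) ≈ 2.7183, f(1) ≈ 7.3891, f(1.5) ≈ 20.0855, f(2) ≈ 54.5982.
T_5 = (Δt/2)·[f(t_0) + 2f(t_1) + ... + 2f(t_{4}) + f(t_5)].
Sum ≈ 29.3379.

29.3379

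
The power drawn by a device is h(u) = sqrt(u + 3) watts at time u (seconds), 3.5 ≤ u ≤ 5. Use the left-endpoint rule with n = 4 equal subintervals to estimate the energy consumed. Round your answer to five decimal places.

Δu = (5 − 3.5)/4 = 0.375.
Left endpoints: 3.5, 3.875, 4.25, 4.625.
h(3.5) ≈ 2.54951, h(3.875) ≈ 2.62202, h(4.25) ≈ 2.69258, h(4.625) ≈ 2.76134.
Sum = Δu · [h(3.5) + h(3.875) + h(4.25) + h(4.625)].
Sum ≈ 3.98455.

3.98455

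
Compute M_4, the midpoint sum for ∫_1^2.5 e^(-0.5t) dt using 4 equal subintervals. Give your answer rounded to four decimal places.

0.6391

Δt = (2.5 − 1)/4 = 0.375.
Midpoints: 1.1875, 1.5625, 1.9375, 2.3125.
f(1.1875) ≈ 0.5523, f(1.5625) ≈ 0.4578, f(1.9375) ≈ 0.3796, f(2.3125) ≈ 0.3147.
Sum = Δt · [f(1.1875) + f(1.5625) + f(1.9375) + f(2.3125)].
Sum ≈ 0.6391.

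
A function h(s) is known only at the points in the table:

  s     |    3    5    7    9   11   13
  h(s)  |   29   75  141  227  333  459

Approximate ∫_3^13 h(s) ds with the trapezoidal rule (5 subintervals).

2040

Δs = 2.
T_5 = (2/2)·[29 + 2·75 + 2·141 + 2·227 + 2·333 + 459] = 2040.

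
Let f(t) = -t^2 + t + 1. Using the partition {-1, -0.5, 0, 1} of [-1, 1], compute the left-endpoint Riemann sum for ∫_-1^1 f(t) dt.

0.625

Subinterval widths: 0.5, 0.5, 1.
Left endpoints: -1, -0.5, 0.
f(-1) = -1, f(-0.5) = 0.25, f(0) = 1.
Sum = Σ Δt_i · f(t_i).
Sum = 0.625.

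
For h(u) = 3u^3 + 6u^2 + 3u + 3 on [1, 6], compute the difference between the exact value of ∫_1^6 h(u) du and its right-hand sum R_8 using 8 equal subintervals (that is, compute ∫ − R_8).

-284.08203125

Exact integral: ∫_1^6 h(u) du = 1468.75.
R_8 = 1752.83203125.
Error = 1468.75 − 1752.83203125 = -284.08203125.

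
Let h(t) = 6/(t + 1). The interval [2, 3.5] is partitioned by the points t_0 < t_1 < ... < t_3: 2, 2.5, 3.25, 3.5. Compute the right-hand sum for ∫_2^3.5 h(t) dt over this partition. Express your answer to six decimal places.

Subinterval widths: 0.5, 0.75, 0.25.
Right endpoints: 2.5, 3.25, 3.5.
h(2.5) = 12/7, h(3.25) = 24/17, h(3.5) = 4/3.
Sum = Σ Δt_i · h(t_i).
Sum ≈ 2.249300.

2.249300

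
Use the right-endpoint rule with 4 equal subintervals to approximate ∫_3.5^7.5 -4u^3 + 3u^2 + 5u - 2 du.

-3257

Δu = (7.5 − 3.5)/4 = 1.
Right endpoints: 4.5, 5.5, 6.5, 7.5.
f(4.5) = -283.25, f(5.5) = -549.25, f(6.5) = -941.25, f(7.5) = -1483.25.
Sum = Δu · [f(4.5) + f(5.5) + f(6.5) + f(7.5)].
Sum = -3257.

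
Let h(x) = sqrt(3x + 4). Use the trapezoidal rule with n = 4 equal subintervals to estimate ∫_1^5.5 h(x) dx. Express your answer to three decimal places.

Δx = (5.5 − 1)/4 = 1.125.
h(1) ≈ 2.646, h(2.125) ≈ 3.221, h(3.25) ≈ 3.708, h(4.375) ≈ 4.138, h(5.5) ≈ 4.528.
T_4 = (Δx/2)·[h(x_0) + 2h(x_1) + 2h(x_2) + 2h(x_3) + h(x_4)].
Sum ≈ 16.486.

16.486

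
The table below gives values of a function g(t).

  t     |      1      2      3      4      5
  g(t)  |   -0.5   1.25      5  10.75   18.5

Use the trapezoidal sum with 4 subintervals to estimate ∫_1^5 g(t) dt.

26

Δt = 1.
T_4 = (1/2)·[(-0.5) + 2·1.25 + 2·5 + 2·10.75 + 18.5] = 26.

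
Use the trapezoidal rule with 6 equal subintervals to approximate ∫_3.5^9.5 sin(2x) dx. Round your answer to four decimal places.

-0.0754

Δx = (9.5 − 3.5)/6 = 1.
f(3.5) ≈ 0.6570, f(4.5) ≈ 0.4121, f(5.5) ≈ -1.0000, f(6.5) ≈ 0.4202, f(7.5) ≈ 0.6503, f(8.5) ≈ -0.9614, f(9.5) ≈ 0.1499.
T_6 = (Δx/2)·[f(x_0) + 2f(x_1) + ... + 2f(x_{5}) + f(x_6)].
Sum ≈ -0.0754.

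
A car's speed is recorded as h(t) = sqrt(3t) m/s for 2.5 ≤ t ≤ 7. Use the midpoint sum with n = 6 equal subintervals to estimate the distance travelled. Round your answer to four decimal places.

16.8261

Δt = (7 − 2.5)/6 = 0.75.
Midpoints: 2.875, 3.625, 4.375, 5.125, 5.875, 6.625.
h(2.875) ≈ 2.9368, h(3.625) ≈ 3.2977, h(4.375) ≈ 3.6228, h(5.125) ≈ 3.9211, h(5.875) ≈ 4.1982, h(6.625) ≈ 4.4581.
Sum = Δt · [h(2.875) + h(3.625) + h(4.375) + ...].
Sum ≈ 16.8261.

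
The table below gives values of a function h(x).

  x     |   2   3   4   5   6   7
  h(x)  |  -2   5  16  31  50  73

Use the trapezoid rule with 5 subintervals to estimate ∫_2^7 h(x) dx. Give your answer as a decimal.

Δx = 1.
T_5 = (1/2)·[(-2) + 2·5 + 2·16 + 2·31 + 2·50 + 73] = 137.5.

137.5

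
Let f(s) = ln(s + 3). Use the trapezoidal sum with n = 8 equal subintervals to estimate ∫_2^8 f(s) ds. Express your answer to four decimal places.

12.3246

Δs = (8 − 2)/8 = 0.75.
f(2) ≈ 1.6094, f(2.75) ≈ 1.7492, f(3.5) ≈ 1.8718, f(4.25) ≈ 1.9810, f(5) ≈ 2.0794, f(5.75) ≈ 2.1691, f(6.5) ≈ 2.2513, f(7.25) ≈ 2.3273, f(8) ≈ 2.3979.
T_8 = (Δs/2)·[f(s_0) + 2f(s_1) + ... + 2f(s_{7}) + f(s_8)].
Sum ≈ 12.3246.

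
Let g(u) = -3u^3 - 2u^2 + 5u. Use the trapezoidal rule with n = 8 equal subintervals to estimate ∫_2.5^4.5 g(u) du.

Δu = (4.5 − 2.5)/8 = 0.25.
g(2.5) = -46.875, g(2.75) = -63.765625, g(3) = -84, g(3.25) = -107.859375, g(3.5) = -135.625, g(3.75) = -167.578125, g(4) = -204, g(4.25) = -245.171875, g(4.5) = -291.375.
T_8 = (Δu/2)·[g(u_0) + 2g(u_1) + ... + 2g(u_{7}) + g(u_8)].
Sum = -294.28125.

-294.28125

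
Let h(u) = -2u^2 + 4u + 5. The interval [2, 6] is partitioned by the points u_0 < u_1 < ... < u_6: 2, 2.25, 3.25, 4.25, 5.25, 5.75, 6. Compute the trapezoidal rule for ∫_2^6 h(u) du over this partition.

Subinterval widths: 0.25, 1, 1, 1, 0.5, 0.25.
h(2) = 5, h(2.25) = 3.875, h(3.25) = -3.125, h(4.25) = -14.125, h(5.25) = -29.125, h(5.75) = -38.125, h(6) = -43.
On each subinterval the trapezoid contributes (Δu_i/2)·[h(u_{i-1}) + h(u_i)].
Sum = -55.71875.

-55.71875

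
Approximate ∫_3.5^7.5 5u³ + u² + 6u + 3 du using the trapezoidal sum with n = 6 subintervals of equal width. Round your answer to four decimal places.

Δu = (7.5 − 3.5)/6 = 2/3.
f(3.5) = 250.625, f(25/6) = 87923/216, f(29/6) = 133903/216, f(5.5) = 898.125, f(37/6) = 270119/216, f(41/6) = 364195/216, f(7.5) = 2213.625.
T_6 = (Δu/2)·[f(u_0) + 2f(u_1) + ... + 2f(u_{5}) + f(u_6)].
Sum ≈ 4062.5741.

4062.5741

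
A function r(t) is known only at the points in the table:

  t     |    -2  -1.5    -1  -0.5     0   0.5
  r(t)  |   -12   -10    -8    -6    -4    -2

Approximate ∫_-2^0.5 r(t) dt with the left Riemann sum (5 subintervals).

-20

Δt = 0.5.
Sum = 0.5·[(-12) + (-10) + (-8) + (-6) + (-4)] = -20.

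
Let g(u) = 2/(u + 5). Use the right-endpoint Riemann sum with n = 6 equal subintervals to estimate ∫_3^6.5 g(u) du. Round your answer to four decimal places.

Δu = (6.5 − 3)/6 = 7/12.
Right endpoints: 43/12, 25/6, 4.75, 16/3, 71/12, 6.5.
g(43/12) = 24/103, g(25/6) = 12/55, g(4.75) = 8/39, g(16/3) = 6/31, g(71/12) = 24/131, g(6.5) = 4/23.
Sum = Δu · [g(43/12) + g(25/6) + g(4.75) + ...].
Sum ≈ 0.7041.

0.7041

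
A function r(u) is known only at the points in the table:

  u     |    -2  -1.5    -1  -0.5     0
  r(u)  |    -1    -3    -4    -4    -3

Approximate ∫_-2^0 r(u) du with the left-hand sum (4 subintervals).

-6

Δu = 0.5.
Sum = 0.5·[(-1) + (-3) + (-4) + (-4)] = -6.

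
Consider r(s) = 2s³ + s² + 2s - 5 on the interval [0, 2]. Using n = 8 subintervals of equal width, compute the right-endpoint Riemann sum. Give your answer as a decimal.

Δs = (2 − 0)/8 = 0.25.
Right endpoints: 0.25, 0.5, 0.75, 1, 1.25, 1.5, 1.75, 2.
r(0.25) = -4.40625, r(0.5) = -3.5, r(0.75) = -2.09375, r(1) = 0, r(1.25) = 2.96875, r(1.5) = 7, r(1.75) = 12.28125, r(2) = 19.
Sum = Δs · [r(0.25) + r(0.5) + r(0.75) + ...].
Sum = 7.8125.

7.8125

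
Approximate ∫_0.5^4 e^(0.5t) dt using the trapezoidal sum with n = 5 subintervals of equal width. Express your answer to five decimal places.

Δt = (4 − 0.5)/5 = 0.7.
f(0.5) ≈ 1.28403, f(1.2) ≈ 1.82212, f(1.9) ≈ 2.58571, f(2.6) ≈ 3.66930, f(3.3) ≈ 5.20698, f(4) ≈ 7.38906.
T_5 = (Δt/2)·[f(t_0) + 2f(t_1) + ... + 2f(t_{4}) + f(t_5)].
Sum ≈ 12.33445.

12.33445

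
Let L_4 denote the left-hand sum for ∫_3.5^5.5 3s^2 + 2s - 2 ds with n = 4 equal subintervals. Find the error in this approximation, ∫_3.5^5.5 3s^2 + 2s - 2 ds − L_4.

Exact integral: ∫_3.5^5.5 f(s) ds = 137.5.
L_4 = 123.25.
Error = 137.5 − 123.25 = 14.25.

14.25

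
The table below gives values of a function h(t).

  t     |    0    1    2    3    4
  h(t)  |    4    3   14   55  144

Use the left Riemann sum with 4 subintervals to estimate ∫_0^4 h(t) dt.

76

Δt = 1.
Sum = 1·[4 + 3 + 14 + 55] = 76.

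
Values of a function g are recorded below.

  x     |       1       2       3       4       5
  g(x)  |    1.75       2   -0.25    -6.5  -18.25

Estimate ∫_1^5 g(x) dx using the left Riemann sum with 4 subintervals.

Δx = 1.
Sum = 1·[1.75 + 2 + (-0.25) + (-6.5)] = -3.

-3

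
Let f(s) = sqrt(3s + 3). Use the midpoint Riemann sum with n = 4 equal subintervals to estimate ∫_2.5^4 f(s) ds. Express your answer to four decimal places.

5.3495

Δs = (4 − 2.5)/4 = 0.375.
Midpoints: 2.6875, 3.0625, 3.4375, 3.8125.
f(2.6875) ≈ 3.3260, f(3.0625) ≈ 3.4911, f(3.4375) ≈ 3.6486, f(3.8125) ≈ 3.7997.
Sum = Δs · [f(2.6875) + f(3.0625) + f(3.4375) + f(3.8125)].
Sum ≈ 5.3495.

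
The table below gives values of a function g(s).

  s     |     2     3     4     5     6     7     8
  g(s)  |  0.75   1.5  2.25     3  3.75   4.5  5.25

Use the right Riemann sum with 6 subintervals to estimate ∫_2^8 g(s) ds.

Δs = 1.
Sum = 1·[1.5 + 2.25 + 3 + 3.75 + 4.5 + 5.25] = 20.25.

20.25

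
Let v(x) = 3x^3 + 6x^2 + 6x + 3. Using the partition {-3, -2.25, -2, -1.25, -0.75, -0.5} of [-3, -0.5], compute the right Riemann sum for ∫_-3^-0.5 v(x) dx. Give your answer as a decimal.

-13.125

Subinterval widths: 0.75, 0.25, 0.75, 0.5, 0.25.
Right endpoints: -2.25, -2, -1.25, -0.75, -0.5.
v(-2.25) = -14.296875, v(-2) = -9, v(-1.25) = -0.984375, v(-0.75) = 0.609375, v(-0.5) = 1.125.
Sum = Σ Δx_i · v(x_i).
Sum = -13.125.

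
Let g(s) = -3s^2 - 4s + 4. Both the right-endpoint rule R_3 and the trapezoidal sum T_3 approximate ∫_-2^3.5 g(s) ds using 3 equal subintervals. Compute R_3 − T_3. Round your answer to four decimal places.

R_3 ≈ -97.472222.
T_3 ≈ -54.618056.
R_3 − T_3 ≈ -42.8542.

-42.8542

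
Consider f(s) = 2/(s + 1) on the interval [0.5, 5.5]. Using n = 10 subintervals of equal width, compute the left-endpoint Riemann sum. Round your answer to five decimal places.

3.20642

Δs = (5.5 − 0.5)/10 = 0.5.
Left endpoints: 0.5, 1, 1.5, 2, 2.5, 3, 3.5, 4, 4.5, 5.
f(0.5) = 4/3, f(1) = 1, f(1.5) = 0.8, f(2) = 2/3, f(2.5) = 4/7, f(3) = 0.5, f(3.5) = 4/9, f(4) = 0.4, f(4.5) = 4/11, f(5) = 1/3.
Sum = Δs · [f(0.5) + f(1) + f(1.5) + ...].
Sum ≈ 3.20642.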